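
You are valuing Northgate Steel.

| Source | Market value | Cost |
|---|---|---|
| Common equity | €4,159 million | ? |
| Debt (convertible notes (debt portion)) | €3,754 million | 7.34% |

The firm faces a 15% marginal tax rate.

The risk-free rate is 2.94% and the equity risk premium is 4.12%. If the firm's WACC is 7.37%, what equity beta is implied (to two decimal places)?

Total capital V = 4159 + 3754 = 7913.
Equity weight = 4159/7913 = 0.5256.
Convertible notes (debt portion) weight = 3754/7913 = 0.4744.
Debt contribution = 0.4744 × 7.34% × (1 − 15%) = 2.9598%.
Required equity contribution = 7.37% − 2.9598% = 4.4102%  ⇒  Re = 8.3909%.
CAPM: 8.3909% = 2.94% + β × 4.12%  ⇒  β = 1.3230.

1.32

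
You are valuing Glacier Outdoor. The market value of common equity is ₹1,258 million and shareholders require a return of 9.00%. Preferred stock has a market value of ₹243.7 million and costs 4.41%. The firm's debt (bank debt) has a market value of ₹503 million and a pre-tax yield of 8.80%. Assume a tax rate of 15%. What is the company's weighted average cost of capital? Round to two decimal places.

Total capital V = 1258 + 243.7 + 503 = 2004.7.
Equity: weight = 1258/2004.7 = 0.6275; cost = 9%.
Preferred: weight = 243.7/2004.7 = 0.1216; cost = 4.41%.
Bank debt: weight = 503/2004.7 = 0.2509; after-tax cost = 8.8% × (1 − 15%) = 7.4800%.
WACC = 0.6275 × 9.0000% + 0.1216 × 4.4100% + 0.2509 × 7.4800% = 8.0606%.

8.06%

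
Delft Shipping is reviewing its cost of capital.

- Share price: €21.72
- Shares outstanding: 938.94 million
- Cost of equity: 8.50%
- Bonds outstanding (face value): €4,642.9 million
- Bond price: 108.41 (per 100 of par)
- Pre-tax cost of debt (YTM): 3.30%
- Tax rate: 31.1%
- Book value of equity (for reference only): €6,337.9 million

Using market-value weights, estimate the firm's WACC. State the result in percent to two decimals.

7.27%

Market value of equity E = 21.72 × 938.94m = 20393.7768m. Market value of debt D = 4642.9m × 108.41/100 = 5033.36789m.
Total capital V = 20393.7768 + 5033.36789 = 25427.14469.
Equity: weight = 20393.7768/25427.14469 = 0.8020; cost = 8.5%.
Bonds outstanding: weight = 5033.36789/25427.14469 = 0.1980; after-tax cost = 3.3% × (1 − 31.1%) = 2.2737%.
WACC = 0.8020 × 8.5000% + 0.1980 × 2.2737% = 7.2675%.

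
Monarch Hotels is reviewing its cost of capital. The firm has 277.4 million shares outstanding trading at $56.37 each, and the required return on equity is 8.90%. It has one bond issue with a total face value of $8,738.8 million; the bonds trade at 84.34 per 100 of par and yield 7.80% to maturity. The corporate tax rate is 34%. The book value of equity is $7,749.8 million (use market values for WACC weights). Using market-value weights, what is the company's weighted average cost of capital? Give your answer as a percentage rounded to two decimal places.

Market value of equity E = 56.37 × 277.4m = 15637.038m. Market value of debt D = 8738.8m × 84.34/100 = 7370.30392m.
Total capital V = 15637.038 + 7370.30392 = 23007.34192.
Equity: weight = 15637.038/23007.34192 = 0.6797; cost = 8.9%.
Bonds outstanding: weight = 7370.30392/23007.34192 = 0.3203; after-tax cost = 7.8% × (1 − 34%) = 5.1480%.
WACC = 0.6797 × 8.9000% + 0.3203 × 5.1480% = 7.6981%.

7.70%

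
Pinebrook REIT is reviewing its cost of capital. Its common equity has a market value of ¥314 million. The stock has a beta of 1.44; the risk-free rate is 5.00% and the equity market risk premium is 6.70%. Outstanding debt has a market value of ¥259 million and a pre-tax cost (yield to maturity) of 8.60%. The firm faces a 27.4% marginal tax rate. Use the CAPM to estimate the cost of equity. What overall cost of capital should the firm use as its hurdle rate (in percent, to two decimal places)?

Cost of equity via CAPM: Re = 5.0% + 1.44 × 6.7% = 14.6480%.
Total capital V = 314 + 259 = 573.
Equity: weight = 314/573 = 0.5480; cost = 14.648%.
Debt: weight = 259/573 = 0.4520; after-tax cost = 8.6% × (1 − 27.4%) = 6.2436%.
WACC = 0.5480 × 14.6480% + 0.4520 × 6.2436% = 10.8492%.

10.85%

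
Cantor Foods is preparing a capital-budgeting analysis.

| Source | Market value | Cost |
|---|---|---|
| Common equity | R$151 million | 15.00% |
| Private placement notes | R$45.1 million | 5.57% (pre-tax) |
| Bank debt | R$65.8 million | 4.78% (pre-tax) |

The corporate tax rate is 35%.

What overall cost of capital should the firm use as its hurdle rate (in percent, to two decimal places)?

Total capital V = 151 + 45.1 + 65.8 = 261.9.
Equity: weight = 151/261.9 = 0.5766; cost = 15%.
Private placement notes: weight = 45.1/261.9 = 0.1722; after-tax cost = 5.57% × (1 − 35%) = 3.6205%.
Bank debt: weight = 65.8/261.9 = 0.2512; after-tax cost = 4.78% × (1 − 35%) = 3.1070%.
WACC = 0.5766 × 15.0000% + 0.1722 × 3.6205% + 0.2512 × 3.1070% = 10.0524%.

10.05%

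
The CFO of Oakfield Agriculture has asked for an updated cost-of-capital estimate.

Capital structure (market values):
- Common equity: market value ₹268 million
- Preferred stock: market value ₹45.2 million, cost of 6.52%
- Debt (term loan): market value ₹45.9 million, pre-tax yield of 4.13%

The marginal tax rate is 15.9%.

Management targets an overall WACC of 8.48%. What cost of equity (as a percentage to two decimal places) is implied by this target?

Total capital V = 268 + 45.2 + 45.9 = 359.1.
Equity weight = 268/359.1 = 0.7463.
Preferred weight = 45.2/359.1 = 0.1259.
Term loan weight = 45.9/359.1 = 0.1278.
Debt contribution = 0.1278 × 4.13% × (1 − 15.9%) = 0.4440%.
Preferred contribution = 0.1259 × 6.52% = 0.8207%.
Required equity contribution = 8.48% − 1.2646% = 7.2154%.
Re = 7.2154% / 0.7463 = 9.6681%.

9.67%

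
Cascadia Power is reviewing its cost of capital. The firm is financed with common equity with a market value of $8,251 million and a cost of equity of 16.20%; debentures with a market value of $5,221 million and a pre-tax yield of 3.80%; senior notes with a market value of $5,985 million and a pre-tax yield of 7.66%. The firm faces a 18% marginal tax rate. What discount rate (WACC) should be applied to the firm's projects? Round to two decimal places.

Total capital V = 8251 + 5221 + 5985 = 19457.
Equity: weight = 8251/19457 = 0.4241; cost = 16.2%.
Debentures: weight = 5221/19457 = 0.2683; after-tax cost = 3.8% × (1 − 18%) = 3.1160%.
Senior notes: weight = 5985/19457 = 0.3076; after-tax cost = 7.66% × (1 − 18%) = 6.2812%.
WACC = 0.4241 × 16.2000% + 0.2683 × 3.1160% + 0.3076 × 6.2812% = 9.6381%.

9.64%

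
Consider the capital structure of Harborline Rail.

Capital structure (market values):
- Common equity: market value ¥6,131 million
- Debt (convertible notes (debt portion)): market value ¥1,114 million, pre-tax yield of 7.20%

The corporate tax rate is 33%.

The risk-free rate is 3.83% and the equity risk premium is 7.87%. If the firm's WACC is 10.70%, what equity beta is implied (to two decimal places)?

Total capital V = 6131 + 1114 = 7245.
Equity weight = 6131/7245 = 0.8462.
Convertible notes (debt portion) weight = 1114/7245 = 0.1538.
Debt contribution = 0.1538 × 7.2% × (1 − 33%) = 0.7417%.
Required equity contribution = 10.7% − 0.7417% = 9.9583%  ⇒  Re = 11.7677%.
CAPM: 11.7677% = 3.83% + β × 7.87%  ⇒  β = 1.0086.

1.01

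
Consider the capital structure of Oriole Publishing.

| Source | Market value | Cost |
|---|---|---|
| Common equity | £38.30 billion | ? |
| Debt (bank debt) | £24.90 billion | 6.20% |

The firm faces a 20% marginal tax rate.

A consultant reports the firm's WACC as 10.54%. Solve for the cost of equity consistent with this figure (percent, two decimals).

14.17%

Total capital V = 38.3 + 24.9 = 63.2.
Equity weight = 38.3/63.2 = 0.6060.
Bank debt weight = 24.9/63.2 = 0.3940.
Debt contribution = 0.3940 × 6.2% × (1 − 20%) = 1.9542%.
Required equity contribution = 10.54% − 1.9542% = 8.5858%.
Re = 8.5858% / 0.6060 = 14.1677%.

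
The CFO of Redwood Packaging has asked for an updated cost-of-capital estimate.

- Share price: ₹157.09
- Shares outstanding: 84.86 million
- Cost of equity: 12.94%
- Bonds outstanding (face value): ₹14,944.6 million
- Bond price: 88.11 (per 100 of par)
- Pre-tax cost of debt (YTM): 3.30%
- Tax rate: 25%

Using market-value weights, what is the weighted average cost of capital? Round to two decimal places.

Market value of equity E = 157.09 × 84.86m = 13330.6574m. Market value of debt D = 14944.6m × 88.11/100 = 13167.68706m.
Total capital V = 13330.6574 + 13167.68706 = 26498.34446.
Equity: weight = 13330.6574/26498.34446 = 0.5031; cost = 12.94%.
Bonds outstanding: weight = 13167.68706/26498.34446 = 0.4969; after-tax cost = 3.3% × (1 − 25%) = 2.4750%.
WACC = 0.5031 × 12.9400% + 0.4969 × 2.4750% = 7.7397%.

7.74%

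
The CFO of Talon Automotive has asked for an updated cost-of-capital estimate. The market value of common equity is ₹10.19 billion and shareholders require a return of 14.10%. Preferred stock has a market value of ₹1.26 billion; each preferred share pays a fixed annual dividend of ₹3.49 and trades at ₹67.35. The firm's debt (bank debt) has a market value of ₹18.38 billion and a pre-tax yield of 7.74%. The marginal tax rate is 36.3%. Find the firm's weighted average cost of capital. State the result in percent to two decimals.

Cost of preferred: Rp = 3.49 / 67.35 = 5.1819%.
Total capital V = 10.19 + 1.26 + 18.38 = 29.83.
Equity: weight = 10.19/29.83 = 0.3416; cost = 14.1%.
Preferred: weight = 1.26/29.83 = 0.0422; cost = 5.1819%.
Bank debt: weight = 18.38/29.83 = 0.6162; after-tax cost = 7.74% × (1 − 36.3%) = 4.9304%.
WACC = 0.3416 × 14.1000% + 0.0422 × 5.1819% + 0.6162 × 4.9304% = 8.0734%.

8.07%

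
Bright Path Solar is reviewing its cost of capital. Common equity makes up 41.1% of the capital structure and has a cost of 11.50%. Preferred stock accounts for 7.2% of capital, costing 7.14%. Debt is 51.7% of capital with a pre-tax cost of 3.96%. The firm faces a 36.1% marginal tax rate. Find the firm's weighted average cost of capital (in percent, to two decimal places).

After-tax cost of debt = 3.96% × (1 − 36.1%) = 2.5304%.
WACC = 0.411 × 11.5000% + 0.072 × 7.1400% + 0.517 × 2.5304% = 6.5488%.

6.55%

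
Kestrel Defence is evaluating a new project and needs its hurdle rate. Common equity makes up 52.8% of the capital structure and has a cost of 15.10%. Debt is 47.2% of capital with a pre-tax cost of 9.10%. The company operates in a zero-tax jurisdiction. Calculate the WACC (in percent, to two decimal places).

After-tax cost of debt = 9.1% × (1 − 0%) = 9.1000%.
WACC = 0.528 × 15.1000% + 0.472 × 9.1000% = 12.2680%.

12.27%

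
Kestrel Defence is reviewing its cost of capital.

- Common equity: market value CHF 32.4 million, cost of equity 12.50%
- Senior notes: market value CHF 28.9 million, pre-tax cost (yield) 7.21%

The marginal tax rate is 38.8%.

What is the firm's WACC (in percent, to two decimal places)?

8.69%

Total capital V = 32.4 + 28.9 = 61.3.
Equity: weight = 32.4/61.3 = 0.5285; cost = 12.5%.
Senior notes: weight = 28.9/61.3 = 0.4715; after-tax cost = 7.21% × (1 − 38.8%) = 4.4125%.
WACC = 0.5285 × 12.5000% + 0.4715 × 4.4125% = 8.6871%.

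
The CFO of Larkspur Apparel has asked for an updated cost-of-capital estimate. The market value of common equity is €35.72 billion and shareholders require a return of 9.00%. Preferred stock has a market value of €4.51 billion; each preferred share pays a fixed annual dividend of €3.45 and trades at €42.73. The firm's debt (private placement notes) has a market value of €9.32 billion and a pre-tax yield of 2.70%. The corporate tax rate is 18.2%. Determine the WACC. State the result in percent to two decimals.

Cost of preferred: Rp = 3.45 / 42.73 = 8.0740%.
Total capital V = 35.72 + 4.51 + 9.32 = 49.55.
Equity: weight = 35.72/49.55 = 0.7209; cost = 9%.
Preferred: weight = 4.51/49.55 = 0.0910; cost = 8.074%.
Private placement notes: weight = 9.32/49.55 = 0.1881; after-tax cost = 2.7% × (1 − 18.2%) = 2.2086%.
WACC = 0.7209 × 9.0000% + 0.0910 × 8.0740% + 0.1881 × 2.2086% = 7.6383%.

7.64%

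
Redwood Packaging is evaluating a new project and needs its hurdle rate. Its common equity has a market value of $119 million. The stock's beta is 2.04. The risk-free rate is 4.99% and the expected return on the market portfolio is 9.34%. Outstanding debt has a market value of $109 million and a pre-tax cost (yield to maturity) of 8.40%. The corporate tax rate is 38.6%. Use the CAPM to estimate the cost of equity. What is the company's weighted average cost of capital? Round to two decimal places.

Market risk premium = 9.34% − 4.99% = 4.35%.
Cost of equity via CAPM: Re = 4.99% + 2.04 × 4.35% = 13.8640%.
Total capital V = 119 + 109 = 228.
Equity: weight = 119/228 = 0.5219; cost = 13.864%.
Debt: weight = 109/228 = 0.4781; after-tax cost = 8.4% × (1 − 38.6%) = 5.1576%.
WACC = 0.5219 × 13.8640% + 0.4781 × 5.1576% = 9.7017%.

9.70%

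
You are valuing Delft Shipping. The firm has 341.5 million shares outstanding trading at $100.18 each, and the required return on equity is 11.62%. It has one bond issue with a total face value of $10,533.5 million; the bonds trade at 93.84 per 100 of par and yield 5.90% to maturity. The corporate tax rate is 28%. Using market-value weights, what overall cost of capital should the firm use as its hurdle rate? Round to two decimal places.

9.97%

Market value of equity E = 100.18 × 341.5m = 34211.47m. Market value of debt D = 10533.5m × 93.84/100 = 9884.6364m.
Total capital V = 34211.47 + 9884.6364 = 44096.1064.
Equity: weight = 34211.47/44096.1064 = 0.7758; cost = 11.62%.
Bonds outstanding: weight = 9884.6364/44096.1064 = 0.2242; after-tax cost = 5.9% × (1 − 28%) = 4.2480%.
WACC = 0.7758 × 11.6200% + 0.2242 × 4.2480% = 9.9675%.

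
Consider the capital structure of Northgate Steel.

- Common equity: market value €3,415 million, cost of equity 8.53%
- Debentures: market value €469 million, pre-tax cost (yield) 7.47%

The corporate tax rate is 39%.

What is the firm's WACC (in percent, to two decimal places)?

8.05%

Total capital V = 3415 + 469 = 3884.
Equity: weight = 3415/3884 = 0.8792; cost = 8.53%.
Debentures: weight = 469/3884 = 0.1208; after-tax cost = 7.47% × (1 − 39%) = 4.5567%.
WACC = 0.8792 × 8.5300% + 0.1208 × 4.5567% = 8.0502%.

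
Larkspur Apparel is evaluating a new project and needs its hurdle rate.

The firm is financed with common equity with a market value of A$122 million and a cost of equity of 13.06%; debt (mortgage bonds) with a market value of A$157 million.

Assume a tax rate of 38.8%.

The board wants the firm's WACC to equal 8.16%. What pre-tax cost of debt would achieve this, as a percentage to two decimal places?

Total capital V = 122 + 157 = 279.
Equity weight = 122/279 = 0.4373.
Mortgage bonds weight = 157/279 = 0.5627.
Equity contribution = 0.4373 × 13.06% = 5.7108%.
Remaining for debt = 8.16% − 5.7108% = 2.4492%.
Rd × (1 − 38.8%) × 0.5627 = 2.4492%  ⇒  Rd = 7.1117%.

7.11%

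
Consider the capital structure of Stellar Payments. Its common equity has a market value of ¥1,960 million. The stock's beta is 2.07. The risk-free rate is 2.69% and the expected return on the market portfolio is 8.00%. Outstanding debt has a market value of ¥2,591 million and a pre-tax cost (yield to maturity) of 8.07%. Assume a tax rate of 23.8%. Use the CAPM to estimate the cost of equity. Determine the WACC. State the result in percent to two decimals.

9.39%

Market risk premium = 8.0% − 2.69% = 5.31%.
Cost of equity via CAPM: Re = 2.69% + 2.07 × 5.31% = 13.6817%.
Total capital V = 1960 + 2591 = 4551.
Equity: weight = 1960/4551 = 0.4307; cost = 13.6817%.
Debt: weight = 2591/4551 = 0.5693; after-tax cost = 8.07% × (1 − 23.8%) = 6.1493%.
WACC = 0.4307 × 13.6817% + 0.5693 × 6.1493% = 9.3933%.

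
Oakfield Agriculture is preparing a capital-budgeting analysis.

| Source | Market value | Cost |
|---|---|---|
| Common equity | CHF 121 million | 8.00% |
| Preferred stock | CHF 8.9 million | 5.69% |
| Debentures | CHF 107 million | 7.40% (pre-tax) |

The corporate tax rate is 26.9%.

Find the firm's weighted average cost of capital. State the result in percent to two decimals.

6.74%

Total capital V = 121 + 8.9 + 107 = 236.9.
Equity: weight = 121/236.9 = 0.5108; cost = 8%.
Preferred: weight = 8.9/236.9 = 0.0376; cost = 5.69%.
Debentures: weight = 107/236.9 = 0.4517; after-tax cost = 7.4% × (1 − 26.9%) = 5.4094%.
WACC = 0.5108 × 8.0000% + 0.0376 × 5.6900% + 0.4517 × 5.4094% = 6.7431%.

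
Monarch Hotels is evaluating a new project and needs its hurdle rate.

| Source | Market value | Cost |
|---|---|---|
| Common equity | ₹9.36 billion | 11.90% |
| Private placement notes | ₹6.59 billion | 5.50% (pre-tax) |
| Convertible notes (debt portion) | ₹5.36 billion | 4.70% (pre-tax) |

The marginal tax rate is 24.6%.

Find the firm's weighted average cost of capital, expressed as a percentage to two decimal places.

7.40%

Total capital V = 9.36 + 6.59 + 5.36 = 21.31.
Equity: weight = 9.36/21.31 = 0.4392; cost = 11.9%.
Private placement notes: weight = 6.59/21.31 = 0.3092; after-tax cost = 5.5% × (1 − 24.6%) = 4.1470%.
Convertible notes (debt portion): weight = 5.36/21.31 = 0.2515; after-tax cost = 4.7% × (1 − 24.6%) = 3.5438%.
WACC = 0.4392 × 11.9000% + 0.3092 × 4.1470% + 0.2515 × 3.5438% = 7.4006%.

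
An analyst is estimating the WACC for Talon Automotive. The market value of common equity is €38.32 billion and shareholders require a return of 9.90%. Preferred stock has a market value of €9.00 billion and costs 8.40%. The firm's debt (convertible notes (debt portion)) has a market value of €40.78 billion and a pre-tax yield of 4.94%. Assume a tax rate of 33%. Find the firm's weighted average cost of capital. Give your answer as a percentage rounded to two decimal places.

Total capital V = 38.32 + 9 + 40.78 = 88.1.
Equity: weight = 38.32/88.1 = 0.4350; cost = 9.9%.
Preferred: weight = 9/88.1 = 0.1022; cost = 8.4%.
Convertible notes (debt portion): weight = 40.78/88.1 = 0.4629; after-tax cost = 4.94% × (1 − 33%) = 3.3098%.
WACC = 0.4350 × 9.9000% + 0.1022 × 8.4000% + 0.4629 × 3.3098% = 6.6963%.

6.70%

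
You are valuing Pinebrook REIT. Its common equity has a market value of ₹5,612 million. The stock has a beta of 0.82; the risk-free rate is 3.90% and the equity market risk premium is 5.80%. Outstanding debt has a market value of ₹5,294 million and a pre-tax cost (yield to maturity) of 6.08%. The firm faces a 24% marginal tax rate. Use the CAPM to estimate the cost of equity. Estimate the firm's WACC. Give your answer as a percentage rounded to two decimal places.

Cost of equity via CAPM: Re = 3.9% + 0.82 × 5.8% = 8.6560%.
Total capital V = 5612 + 5294 = 10906.
Equity: weight = 5612/10906 = 0.5146; cost = 8.656%.
Debt: weight = 5294/10906 = 0.4854; after-tax cost = 6.08% × (1 − 24%) = 4.6208%.
WACC = 0.5146 × 8.6560% + 0.4854 × 4.6208% = 6.6972%.

6.70%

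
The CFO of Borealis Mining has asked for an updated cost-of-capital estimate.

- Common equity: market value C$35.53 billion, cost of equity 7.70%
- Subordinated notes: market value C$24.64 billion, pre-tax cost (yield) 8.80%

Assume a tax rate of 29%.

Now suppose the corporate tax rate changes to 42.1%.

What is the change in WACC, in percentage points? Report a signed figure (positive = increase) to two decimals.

-0.47 pp

Current WACC:
Total capital V = 35.53 + 24.64 = 60.17.
Equity: weight = 35.53/60.17 = 0.5905; cost = 7.7%.
Subordinated notes: weight = 24.64/60.17 = 0.4095; after-tax cost = 8.8% × (1 − 29%) = 6.2480%.
WACC = 0.5905 × 7.7000% + 0.4095 × 6.2480% = 7.1054%.
After the change:
Total capital V = 35.53 + 24.64 = 60.17.
Equity: weight = 35.53/60.17 = 0.5905; cost = 7.7%.
Subordinated notes: weight = 24.64/60.17 = 0.4095; after-tax cost = 8.8% × (1 − 42.1%) = 5.0952%.
WACC = 0.5905 × 7.7000% + 0.4095 × 5.0952% = 6.6333%.
Change in WACC = 6.6333% − 7.1054% = -0.4721 pp.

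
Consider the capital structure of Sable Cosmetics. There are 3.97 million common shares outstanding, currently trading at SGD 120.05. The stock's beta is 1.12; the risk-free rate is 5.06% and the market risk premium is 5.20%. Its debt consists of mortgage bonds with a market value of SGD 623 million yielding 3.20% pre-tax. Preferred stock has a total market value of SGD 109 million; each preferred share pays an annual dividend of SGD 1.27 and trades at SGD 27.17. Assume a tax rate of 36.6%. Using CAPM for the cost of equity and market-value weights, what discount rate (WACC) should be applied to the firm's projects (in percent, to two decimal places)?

Cost of equity via CAPM: Re = 5.06% + 1.12 × 5.2% = 10.8840%.
Cost of preferred: Rp = 1.27 / 27.17 = 4.6743%.
Market value of equity E = 120.05 × 3.97m = 476.5985m.
Total capital V = 476.5985 + 109 + 623 = 1208.5985.
Equity: weight = 476.5985/1208.5985 = 0.3943; cost = 10.884%.
Preferred: weight = 109/1208.5985 = 0.0902; cost = 4.6743%.
Mortgage bonds: weight = 623/1208.5985 = 0.5155; after-tax cost = 3.2% × (1 − 36.6%) = 2.0288%.
WACC = 0.3943 × 10.8840% + 0.0902 × 4.6743% + 0.5155 × 2.0288% = 5.7593%.

5.76%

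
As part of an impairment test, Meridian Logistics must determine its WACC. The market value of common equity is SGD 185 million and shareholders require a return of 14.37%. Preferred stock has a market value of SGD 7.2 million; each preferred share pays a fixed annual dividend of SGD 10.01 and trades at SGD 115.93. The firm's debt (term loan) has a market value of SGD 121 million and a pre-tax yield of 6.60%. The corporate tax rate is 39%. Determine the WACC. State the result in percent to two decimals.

10.24%

Cost of preferred: Rp = 10.01 / 115.93 = 8.6345%.
Total capital V = 185 + 7.2 + 121 = 313.2.
Equity: weight = 185/313.2 = 0.5907; cost = 14.37%.
Preferred: weight = 7.2/313.2 = 0.0230; cost = 8.6345%.
Term loan: weight = 121/313.2 = 0.3863; after-tax cost = 6.6% × (1 − 39%) = 4.0260%.
WACC = 0.5907 × 14.3700% + 0.0230 × 8.6345% + 0.3863 × 4.0260% = 10.2419%.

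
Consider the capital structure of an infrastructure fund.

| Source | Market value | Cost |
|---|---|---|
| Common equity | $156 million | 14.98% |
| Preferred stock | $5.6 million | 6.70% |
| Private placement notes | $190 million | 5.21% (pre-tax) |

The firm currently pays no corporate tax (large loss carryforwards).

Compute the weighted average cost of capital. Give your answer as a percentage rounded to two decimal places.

9.57%

Total capital V = 156 + 5.6 + 190 = 351.6.
Equity: weight = 156/351.6 = 0.4437; cost = 14.98%.
Preferred: weight = 5.6/351.6 = 0.0159; cost = 6.7%.
Private placement notes: weight = 190/351.6 = 0.5404; after-tax cost = 5.21% × (1 − 0%) = 5.2100%.
WACC = 0.4437 × 14.9800% + 0.0159 × 6.7000% + 0.5404 × 5.2100% = 9.5685%.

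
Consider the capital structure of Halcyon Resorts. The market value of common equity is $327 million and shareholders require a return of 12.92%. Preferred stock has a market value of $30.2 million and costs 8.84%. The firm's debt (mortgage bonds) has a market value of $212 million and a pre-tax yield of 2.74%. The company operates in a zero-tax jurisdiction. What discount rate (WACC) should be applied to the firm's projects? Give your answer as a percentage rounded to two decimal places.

8.91%

Total capital V = 327 + 30.2 + 212 = 569.2.
Equity: weight = 327/569.2 = 0.5745; cost = 12.92%.
Preferred: weight = 30.2/569.2 = 0.0531; cost = 8.84%.
Mortgage bonds: weight = 212/569.2 = 0.3725; after-tax cost = 2.74% × (1 − 0%) = 2.7400%.
WACC = 0.5745 × 12.9200% + 0.0531 × 8.8400% + 0.3725 × 2.7400% = 8.9120%.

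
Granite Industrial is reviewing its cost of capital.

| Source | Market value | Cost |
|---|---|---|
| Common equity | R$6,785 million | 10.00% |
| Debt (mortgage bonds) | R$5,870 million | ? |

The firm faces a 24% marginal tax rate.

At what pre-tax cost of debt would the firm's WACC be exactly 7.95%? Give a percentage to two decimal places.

7.34%

Total capital V = 6785 + 5870 = 12655.
Equity weight = 6785/12655 = 0.5362.
Mortgage bonds weight = 5870/12655 = 0.4638.
Equity contribution = 0.5362 × 10% = 5.3615%.
Remaining for debt = 7.95% − 5.3615% = 2.5885%.
Rd × (1 − 24%) × 0.4638 = 2.5885%  ⇒  Rd = 7.3427%.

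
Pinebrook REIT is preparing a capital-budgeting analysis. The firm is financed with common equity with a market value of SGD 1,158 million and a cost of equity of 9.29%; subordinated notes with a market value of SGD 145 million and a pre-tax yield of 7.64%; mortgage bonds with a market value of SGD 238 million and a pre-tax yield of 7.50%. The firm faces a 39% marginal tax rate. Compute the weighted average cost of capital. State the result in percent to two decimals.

Total capital V = 1158 + 145 + 238 = 1541.
Equity: weight = 1158/1541 = 0.7515; cost = 9.29%.
Subordinated notes: weight = 145/1541 = 0.0941; after-tax cost = 7.64% × (1 − 39%) = 4.6604%.
Mortgage bonds: weight = 238/1541 = 0.1544; after-tax cost = 7.5% × (1 − 39%) = 4.5750%.
WACC = 0.7515 × 9.2900% + 0.0941 × 4.6604% + 0.1544 × 4.5750% = 8.1262%.

8.13%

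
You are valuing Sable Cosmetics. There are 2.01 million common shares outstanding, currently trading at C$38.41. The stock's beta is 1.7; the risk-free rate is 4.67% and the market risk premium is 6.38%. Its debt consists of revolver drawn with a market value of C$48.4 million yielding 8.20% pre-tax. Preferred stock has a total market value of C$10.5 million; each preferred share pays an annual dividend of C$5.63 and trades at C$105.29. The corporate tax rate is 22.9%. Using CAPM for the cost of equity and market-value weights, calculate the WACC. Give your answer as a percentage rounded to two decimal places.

Cost of equity via CAPM: Re = 4.67% + 1.7 × 6.38% = 15.5160%.
Cost of preferred: Rp = 5.63 / 105.29 = 5.3471%.
Market value of equity E = 38.41 × 2.01m = 77.2041m.
Total capital V = 77.2041 + 10.5 + 48.4 = 136.1041.
Equity: weight = 77.2041/136.1041 = 0.5672; cost = 15.516%.
Preferred: weight = 10.5/136.1041 = 0.0771; cost = 5.3471%.
Revolver drawn: weight = 48.4/136.1041 = 0.3556; after-tax cost = 8.2% × (1 − 22.9%) = 6.3222%.
WACC = 0.5672 × 15.5160% + 0.0771 × 5.3471% + 0.3556 × 6.3222% = 11.4621%.

11.46%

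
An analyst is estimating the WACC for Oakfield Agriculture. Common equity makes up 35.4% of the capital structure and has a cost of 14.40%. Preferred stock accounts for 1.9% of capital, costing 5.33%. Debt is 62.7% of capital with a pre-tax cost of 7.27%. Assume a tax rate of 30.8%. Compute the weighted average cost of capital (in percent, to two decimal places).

After-tax cost of debt = 7.27% × (1 − 30.8%) = 5.0308%.
WACC = 0.354 × 14.4000% + 0.019 × 5.3300% + 0.627 × 5.0308% = 8.3532%.

8.35%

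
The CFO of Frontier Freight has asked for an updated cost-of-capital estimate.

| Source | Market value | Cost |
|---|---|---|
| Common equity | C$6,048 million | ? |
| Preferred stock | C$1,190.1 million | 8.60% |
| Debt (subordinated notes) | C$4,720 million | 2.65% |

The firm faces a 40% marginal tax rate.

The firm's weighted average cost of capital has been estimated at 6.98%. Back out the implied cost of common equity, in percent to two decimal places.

10.87%

Total capital V = 6048 + 1190.1 + 4720 = 11958.1.
Equity weight = 6048/11958.1 = 0.5058.
Preferred weight = 1190.1/11958.1 = 0.0995.
Subordinated notes weight = 4720/11958.1 = 0.3947.
Debt contribution = 0.3947 × 2.65% × (1 − 40%) = 0.6276%.
Preferred contribution = 0.0995 × 8.6% = 0.8559%.
Required equity contribution = 6.98% − 1.4835% = 5.4965%.
Re = 5.4965% / 0.5058 = 10.8677%.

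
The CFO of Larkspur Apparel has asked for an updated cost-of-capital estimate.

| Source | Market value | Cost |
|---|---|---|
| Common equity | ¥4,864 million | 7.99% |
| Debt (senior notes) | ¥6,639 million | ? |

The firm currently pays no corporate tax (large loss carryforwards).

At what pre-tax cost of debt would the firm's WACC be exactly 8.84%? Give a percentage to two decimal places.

Total capital V = 4864 + 6639 = 11503.
Equity weight = 4864/11503 = 0.4228.
Senior notes weight = 6639/11503 = 0.5772.
Equity contribution = 0.4228 × 7.99% = 3.3785%.
Remaining for debt = 8.84% − 3.3785% = 5.4615%.
Rd × (1 − 0%) × 0.5772 = 5.4615%  ⇒  Rd = 9.4627%.

9.46%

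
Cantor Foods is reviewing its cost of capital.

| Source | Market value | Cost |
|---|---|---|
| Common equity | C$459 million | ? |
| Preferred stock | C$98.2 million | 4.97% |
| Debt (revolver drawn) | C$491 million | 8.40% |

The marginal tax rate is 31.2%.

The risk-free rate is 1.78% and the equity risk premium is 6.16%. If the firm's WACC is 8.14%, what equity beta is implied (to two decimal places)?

1.55

Total capital V = 459 + 98.2 + 491 = 1048.2.
Equity weight = 459/1048.2 = 0.4379.
Preferred weight = 98.2/1048.2 = 0.0937.
Revolver drawn weight = 491/1048.2 = 0.4684.
Debt contribution = 0.4684 × 8.4% × (1 − 31.2%) = 2.7071%.
Preferred contribution = 0.0937 × 4.97% = 0.4656%.
Required equity contribution = 8.14% − 3.1727% = 4.9673%  ⇒  Re = 11.3436%.
CAPM: 11.3436% = 1.78% + β × 6.16%  ⇒  β = 1.5525.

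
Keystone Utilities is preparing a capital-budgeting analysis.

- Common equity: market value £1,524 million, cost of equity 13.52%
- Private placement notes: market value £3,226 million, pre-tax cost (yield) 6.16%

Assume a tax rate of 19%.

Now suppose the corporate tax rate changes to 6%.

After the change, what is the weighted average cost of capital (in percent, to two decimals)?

8.27%

After the change:
Total capital V = 1524 + 3226 = 4750.
Equity: weight = 1524/4750 = 0.3208; cost = 13.52%.
Private placement notes: weight = 3226/4750 = 0.6792; after-tax cost = 6.16% × (1 − 6%) = 5.7904%.
WACC = 0.3208 × 13.5200% + 0.6792 × 5.7904% = 8.2704%.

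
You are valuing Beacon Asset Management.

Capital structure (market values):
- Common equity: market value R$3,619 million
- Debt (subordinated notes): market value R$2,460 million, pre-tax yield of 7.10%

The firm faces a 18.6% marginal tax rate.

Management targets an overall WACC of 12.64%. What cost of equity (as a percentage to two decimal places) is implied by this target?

Total capital V = 3619 + 2460 = 6079.
Equity weight = 3619/6079 = 0.5953.
Subordinated notes weight = 2460/6079 = 0.4047.
Debt contribution = 0.4047 × 7.1% × (1 − 18.6%) = 2.3388%.
Required equity contribution = 12.64% − 2.3388% = 10.3012%.
Re = 10.3012% / 0.5953 = 17.3035%.

17.30%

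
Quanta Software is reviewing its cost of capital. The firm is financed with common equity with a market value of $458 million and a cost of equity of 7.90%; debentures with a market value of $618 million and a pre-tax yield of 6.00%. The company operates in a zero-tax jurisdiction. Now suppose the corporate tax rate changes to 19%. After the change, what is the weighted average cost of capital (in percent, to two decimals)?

6.15%

After the change:
Total capital V = 458 + 618 = 1076.
Equity: weight = 458/1076 = 0.4257; cost = 7.9%.
Debentures: weight = 618/1076 = 0.5743; after-tax cost = 6% × (1 − 19%) = 4.8600%.
WACC = 0.4257 × 7.9000% + 0.5743 × 4.8600% = 6.1540%.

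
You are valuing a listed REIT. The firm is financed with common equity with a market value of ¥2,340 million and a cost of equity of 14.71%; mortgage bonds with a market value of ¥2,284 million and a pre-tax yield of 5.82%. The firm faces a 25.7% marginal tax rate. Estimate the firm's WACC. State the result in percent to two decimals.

9.58%

Total capital V = 2340 + 2284 = 4624.
Equity: weight = 2340/4624 = 0.5061; cost = 14.71%.
Mortgage bonds: weight = 2284/4624 = 0.4939; after-tax cost = 5.82% × (1 − 25.7%) = 4.3243%.
WACC = 0.5061 × 14.7100% + 0.4939 × 4.3243% = 9.5800%.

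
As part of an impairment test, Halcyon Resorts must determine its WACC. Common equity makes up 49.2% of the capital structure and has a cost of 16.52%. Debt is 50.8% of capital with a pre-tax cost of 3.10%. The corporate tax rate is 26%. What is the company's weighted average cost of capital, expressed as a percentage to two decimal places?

9.29%

After-tax cost of debt = 3.1% × (1 − 26%) = 2.2940%.
WACC = 0.492 × 16.5200% + 0.508 × 2.2940% = 9.2932%.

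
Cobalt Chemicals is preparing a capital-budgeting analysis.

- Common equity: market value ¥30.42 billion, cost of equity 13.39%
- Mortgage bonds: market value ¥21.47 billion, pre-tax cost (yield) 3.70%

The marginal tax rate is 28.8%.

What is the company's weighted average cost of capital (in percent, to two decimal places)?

8.94%

Total capital V = 30.42 + 21.47 = 51.89.
Equity: weight = 30.42/51.89 = 0.5862; cost = 13.39%.
Mortgage bonds: weight = 21.47/51.89 = 0.4138; after-tax cost = 3.7% × (1 − 28.8%) = 2.6344%.
WACC = 0.5862 × 13.3900% + 0.4138 × 2.6344% = 8.9398%.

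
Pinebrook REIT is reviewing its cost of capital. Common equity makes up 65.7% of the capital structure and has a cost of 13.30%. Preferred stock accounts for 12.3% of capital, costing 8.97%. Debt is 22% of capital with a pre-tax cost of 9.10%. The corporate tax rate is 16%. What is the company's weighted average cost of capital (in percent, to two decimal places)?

11.52%

After-tax cost of debt = 9.1% × (1 − 16%) = 7.6440%.
WACC = 0.657 × 13.3000% + 0.123 × 8.9700% + 0.220 × 7.6440% = 11.5231%.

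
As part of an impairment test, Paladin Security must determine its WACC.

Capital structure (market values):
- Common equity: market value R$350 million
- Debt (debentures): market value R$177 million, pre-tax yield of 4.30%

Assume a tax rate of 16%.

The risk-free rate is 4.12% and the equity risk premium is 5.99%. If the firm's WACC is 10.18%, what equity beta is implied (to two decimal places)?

Total capital V = 350 + 177 = 527.
Equity weight = 350/527 = 0.6641.
Debentures weight = 177/527 = 0.3359.
Debt contribution = 0.3359 × 4.3% × (1 − 16%) = 1.2131%.
Required equity contribution = 10.18% − 1.2131% = 8.9669%  ⇒  Re = 13.5015%.
CAPM: 13.5015% = 4.12% + β × 5.99%  ⇒  β = 1.5662.

1.57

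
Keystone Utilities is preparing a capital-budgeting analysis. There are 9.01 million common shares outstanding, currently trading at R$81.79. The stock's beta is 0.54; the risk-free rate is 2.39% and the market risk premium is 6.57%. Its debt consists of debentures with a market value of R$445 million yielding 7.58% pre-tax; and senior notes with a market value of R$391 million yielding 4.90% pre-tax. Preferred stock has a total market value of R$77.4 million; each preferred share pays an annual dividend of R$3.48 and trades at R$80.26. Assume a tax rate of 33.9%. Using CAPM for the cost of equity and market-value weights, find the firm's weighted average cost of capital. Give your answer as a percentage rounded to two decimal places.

Cost of equity via CAPM: Re = 2.39% + 0.54 × 6.57% = 5.9378%.
Cost of preferred: Rp = 3.48 / 80.26 = 4.3359%.
Market value of equity E = 81.79 × 9.01m = 736.9279m.
Total capital V = 736.9279 + 77.4 + 445 + 391 = 1650.3279.
Equity: weight = 736.9279/1650.3279 = 0.4465; cost = 5.9378%.
Preferred: weight = 77.4/1650.3279 = 0.0469; cost = 4.3359%.
Debentures: weight = 445/1650.3279 = 0.2696; after-tax cost = 7.58% × (1 − 33.9%) = 5.0104%.
Senior notes: weight = 391/1650.3279 = 0.2369; after-tax cost = 4.9% × (1 − 33.9%) = 3.2389%.
WACC = 0.4465 × 5.9378% + 0.0469 × 4.3359% + 0.2696 × 5.0104% + 0.2369 × 3.2389% = 4.9732%.

4.97%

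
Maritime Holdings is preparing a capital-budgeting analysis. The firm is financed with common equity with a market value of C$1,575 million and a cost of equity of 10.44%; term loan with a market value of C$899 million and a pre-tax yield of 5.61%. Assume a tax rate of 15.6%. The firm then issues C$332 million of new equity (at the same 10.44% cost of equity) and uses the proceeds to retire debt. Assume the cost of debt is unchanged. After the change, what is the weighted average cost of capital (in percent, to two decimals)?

After the change:
Total capital V = 1907 + 567 = 2474.
Equity: weight = 1907/2474 = 0.7708; cost = 10.44%.
Term loan: weight = 567/2474 = 0.2292; after-tax cost = 5.61% × (1 − 15.6%) = 4.7348%.
WACC = 0.7708 × 10.4400% + 0.2292 × 4.7348% = 9.1325%.

9.13%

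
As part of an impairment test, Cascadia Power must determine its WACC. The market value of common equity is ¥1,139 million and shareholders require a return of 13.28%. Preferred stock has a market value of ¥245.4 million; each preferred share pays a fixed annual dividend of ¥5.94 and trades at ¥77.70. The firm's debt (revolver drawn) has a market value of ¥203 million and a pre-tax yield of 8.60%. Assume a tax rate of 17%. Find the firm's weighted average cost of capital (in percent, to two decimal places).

11.62%

Cost of preferred: Rp = 5.94 / 77.7 = 7.6448%.
Total capital V = 1139 + 245.4 + 203 = 1587.4.
Equity: weight = 1139/1587.4 = 0.7175; cost = 13.28%.
Preferred: weight = 245.4/1587.4 = 0.1546; cost = 7.6448%.
Revolver drawn: weight = 203/1587.4 = 0.1279; after-tax cost = 8.6% × (1 − 17%) = 7.1380%.
WACC = 0.7175 × 13.2800% + 0.1546 × 7.6448% + 0.1279 × 7.1380% = 11.6234%.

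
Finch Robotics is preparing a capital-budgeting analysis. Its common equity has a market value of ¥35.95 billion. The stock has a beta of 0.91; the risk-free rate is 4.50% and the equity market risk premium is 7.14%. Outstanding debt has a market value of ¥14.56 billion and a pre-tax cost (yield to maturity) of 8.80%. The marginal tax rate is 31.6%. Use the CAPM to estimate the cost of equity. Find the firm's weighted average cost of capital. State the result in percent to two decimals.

9.56%

Cost of equity via CAPM: Re = 4.5% + 0.91 × 7.14% = 10.9974%.
Total capital V = 35.95 + 14.56 = 50.51.
Equity: weight = 35.95/50.51 = 0.7117; cost = 10.9974%.
Debt: weight = 14.56/50.51 = 0.2883; after-tax cost = 8.8% × (1 − 31.6%) = 6.0192%.
WACC = 0.7117 × 10.9974% + 0.2883 × 6.0192% = 9.5624%.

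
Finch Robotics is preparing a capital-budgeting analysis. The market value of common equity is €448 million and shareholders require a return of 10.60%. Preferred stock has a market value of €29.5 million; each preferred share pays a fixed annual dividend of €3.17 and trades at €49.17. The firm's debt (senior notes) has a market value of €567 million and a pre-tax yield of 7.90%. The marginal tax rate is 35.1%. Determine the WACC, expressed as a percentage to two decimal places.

Cost of preferred: Rp = 3.17 / 49.17 = 6.4470%.
Total capital V = 448 + 29.5 + 567 = 1044.5.
Equity: weight = 448/1044.5 = 0.4289; cost = 10.6%.
Preferred: weight = 29.5/1044.5 = 0.0282; cost = 6.447%.
Senior notes: weight = 567/1044.5 = 0.5428; after-tax cost = 7.9% × (1 − 35.1%) = 5.1271%.
WACC = 0.4289 × 10.6000% + 0.0282 × 6.4470% + 0.5428 × 5.1271% = 7.5118%.

7.51%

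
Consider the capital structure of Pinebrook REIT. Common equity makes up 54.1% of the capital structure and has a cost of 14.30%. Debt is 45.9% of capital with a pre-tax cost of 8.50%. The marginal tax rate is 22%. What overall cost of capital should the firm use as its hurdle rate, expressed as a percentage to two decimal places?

After-tax cost of debt = 8.5% × (1 − 22%) = 6.6300%.
WACC = 0.541 × 14.3000% + 0.459 × 6.6300% = 10.7795%.

10.78%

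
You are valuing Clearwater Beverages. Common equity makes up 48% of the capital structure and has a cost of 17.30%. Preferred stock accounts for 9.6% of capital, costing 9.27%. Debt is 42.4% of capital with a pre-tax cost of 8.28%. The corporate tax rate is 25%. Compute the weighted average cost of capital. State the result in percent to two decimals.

11.83%

After-tax cost of debt = 8.28% × (1 − 25%) = 6.2100%.
WACC = 0.480 × 17.3000% + 0.096 × 9.2700% + 0.424 × 6.2100% = 11.8270%.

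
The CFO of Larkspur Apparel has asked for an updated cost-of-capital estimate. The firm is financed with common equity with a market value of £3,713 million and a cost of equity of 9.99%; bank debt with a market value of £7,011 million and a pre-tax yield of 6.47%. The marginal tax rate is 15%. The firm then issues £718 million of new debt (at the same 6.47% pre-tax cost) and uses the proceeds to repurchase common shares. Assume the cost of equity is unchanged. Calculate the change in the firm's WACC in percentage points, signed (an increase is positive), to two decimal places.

Current WACC:
Total capital V = 3713 + 7011 = 10724.
Equity: weight = 3713/10724 = 0.3462; cost = 9.99%.
Bank debt: weight = 7011/10724 = 0.6538; after-tax cost = 6.47% × (1 − 15%) = 5.4995%.
WACC = 0.3462 × 9.9900% + 0.6538 × 5.4995% = 7.0543%.
After the change:
Total capital V = 2995 + 7729 = 10724.
Equity: weight = 2995/10724 = 0.2793; cost = 9.99%.
Bank debt: weight = 7729/10724 = 0.7207; after-tax cost = 6.47% × (1 − 15%) = 5.4995%.
WACC = 0.2793 × 9.9900% + 0.7207 × 5.4995% = 6.7536%.
Change in WACC = 6.7536% − 7.0543% = -0.3007 pp.

-0.30 pp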